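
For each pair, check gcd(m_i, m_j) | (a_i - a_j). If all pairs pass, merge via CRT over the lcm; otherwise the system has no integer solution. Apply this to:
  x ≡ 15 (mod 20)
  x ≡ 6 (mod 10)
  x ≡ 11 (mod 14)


Moduli 20, 10, 14 are not pairwise coprime, so CRT works modulo lcm(m_i) when all pairwise compatibility conditions hold.
Pairwise compatibility: gcd(m_i, m_j) must divide a_i - a_j for every pair.
Merge one congruence at a time:
  Start: x ≡ 15 (mod 20).
  Combine with x ≡ 6 (mod 10): gcd(20, 10) = 10, and 6 - 15 = -9 is NOT divisible by 10.
    ⇒ system is inconsistent (no integer solution).

No solution (the system is inconsistent).


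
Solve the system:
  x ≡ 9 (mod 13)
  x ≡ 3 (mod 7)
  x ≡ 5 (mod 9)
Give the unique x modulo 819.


Moduli 13, 7, 9 are pairwise coprime; by CRT there is a unique solution modulo M = 13 · 7 · 9 = 819.
Solve pairwise, accumulating the modulus:
  Start with x ≡ 9 (mod 13).
  Combine with x ≡ 3 (mod 7): since gcd(13, 7) = 1, we get a unique residue mod 91.
    Write x = 9 + 13·t and substitute into x ≡ 3 (mod 7): 13·t ≡ 3 − 9 = -6 (mod 7).
    Reduce coefficients mod 7: 6·t ≡ 1 (mod 7).
    The inverse of 6 mod 7 is 6 (since 6·6 = 36 = 5·7 + 1), so t ≡ 6·1 = 6 ≡ 6 (mod 7).
    Then x = 9 + 13·6 = 87, valid modulo lcm(13, 7) = 91: x ≡ 87 (mod 91).
  Combine with x ≡ 5 (mod 9): since gcd(91, 9) = 1, we get a unique residue mod 819.
    Write x = 87 + 91·t and substitute into x ≡ 5 (mod 9): 91·t ≡ 5 − 87 = -82 (mod 9).
    Reduce coefficients mod 9: 1·t ≡ 8 (mod 9).
    So t ≡ 8 (mod 9).
    Then x = 87 + 91·8 = 815, valid modulo lcm(91, 9) = 819: x ≡ 815 (mod 819).
Verify: 815 mod 13 = 9 ✓, 815 mod 7 = 3 ✓, 815 mod 9 = 5 ✓.

x ≡ 815 (mod 819).


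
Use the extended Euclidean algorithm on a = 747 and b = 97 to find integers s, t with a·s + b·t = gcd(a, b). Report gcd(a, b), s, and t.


Euclidean algorithm on (747, 97) — divide until remainder is 0:
  747 = 7 · 97 + 68
  97 = 1 · 68 + 29
  68 = 2 · 29 + 10
  29 = 2 · 10 + 9
  10 = 1 · 9 + 1
  9 = 9 · 1 + 0
gcd(747, 97) = 1.
Track Bezout coefficients alongside the remainders: start with r₀ = 747 = a·1 + b·0 (s = 1, t = 0) and r₁ = 97 = a·0 + b·1 (s = 0, t = 1); each new remainder r_{k+1} = r_{k-1} − q_k·r_k inherits s_{k+1} = s_{k-1} − q_k·s_k, t_{k+1} = t_{k-1} − q_k·t_k, so r_k = a·s_k + b·t_k at every step:
  q = 7: r = 68, s = 1 − 7·0 = 1, t = 0 − 7·1 = -7  (check: 747·1 + 97·(-7) = 68)
  q = 1: r = 29, s = 0 − 1·1 = -1, t = 1 − 1·(-7) = 8  (check: 747·(-1) + 97·8 = 29)
  q = 2: r = 10, s = 1 − 2·(-1) = 3, t = -7 − 2·8 = -23  (check: 747·3 + 97·(-23) = 10)
  q = 2: r = 9, s = -1 − 2·3 = -7, t = 8 − 2·(-23) = 54  (check: 747·(-7) + 97·54 = 9)
  q = 1: r = 1, s = 3 − 1·(-7) = 10, t = -23 − 1·54 = -77  (check: 747·10 + 97·(-77) = 1)
The row with r = 1 (the gcd) gives the Bezout coefficients s = 10, t = -77.
Result: 747 · (10) + 97 · (-77) = 1.

gcd(747, 97) = 1; s = 10, t = -77 (check: 747·10 + 97·(-77) = 1).


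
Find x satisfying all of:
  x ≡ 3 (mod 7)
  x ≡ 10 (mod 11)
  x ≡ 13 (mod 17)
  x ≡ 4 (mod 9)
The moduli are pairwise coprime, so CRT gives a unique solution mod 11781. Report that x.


Product of moduli M = 7 · 11 · 17 · 9 = 11781.
Merge one congruence at a time:
  Start: x ≡ 3 (mod 7).
  Combine with x ≡ 10 (mod 11); new modulus lcm = 77.
    Write x = 3 + 7·t and substitute into x ≡ 10 (mod 11): 7·t ≡ 10 − 3 = 7 (mod 11).
    The inverse of 7 mod 11 is 8 (since 7·8 = 56 = 5·11 + 1), so t ≡ 8·7 = 56 ≡ 1 (mod 11).
    Then x = 3 + 7·1 = 10, valid modulo lcm(7, 11) = 77: x ≡ 10 (mod 77).
  Combine with x ≡ 13 (mod 17); new modulus lcm = 1309.
    Write x = 10 + 77·t and substitute into x ≡ 13 (mod 17): 77·t ≡ 13 − 10 = 3 (mod 17).
    Reduce coefficients mod 17: 9·t ≡ 3 (mod 17).
    The inverse of 9 mod 17 is 2 (since 9·2 = 18 = 1·17 + 1), so t ≡ 2·3 = 6 ≡ 6 (mod 17).
    Then x = 10 + 77·6 = 472, valid modulo lcm(77, 17) = 1309: x ≡ 472 (mod 1309).
  Combine with x ≡ 4 (mod 9); new modulus lcm = 11781.
    Write x = 472 + 1309·t and substitute into x ≡ 4 (mod 9): 1309·t ≡ 4 − 472 = -468 (mod 9).
    Reduce coefficients mod 9: 4·t ≡ 0 (mod 9).
    The inverse of 4 mod 9 is 7 (since 4·7 = 28 = 3·9 + 1), so t ≡ 7·0 = 0 ≡ 0 (mod 9).
    Then x = 472 + 1309·0 = 472, valid modulo lcm(1309, 9) = 11781: x ≡ 472 (mod 11781).
Verify against each original: 472 mod 7 = 3, 472 mod 11 = 10, 472 mod 17 = 13, 472 mod 9 = 4.

x ≡ 472 (mod 11781).


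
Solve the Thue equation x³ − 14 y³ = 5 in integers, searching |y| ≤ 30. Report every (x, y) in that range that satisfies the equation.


The equation is x³ - 14y³ = 5. For fixed y, x³ = 14·y³ + 5, so a solution requires the RHS to be a perfect cube.
Strategy: iterate y from -30 to 30, compute RHS = 14·y³ + 5, and check whether it is a (positive or negative) perfect cube.
Check small values of y:
  y = 0: RHS = 5 is not a perfect cube.
  y = 1: RHS = 19 is not a perfect cube.
  y = -1: RHS = -9 is not a perfect cube.
  y = 2: RHS = 117 is not a perfect cube.
  y = -2: RHS = -107 is not a perfect cube.
  y = 3: RHS = 383 is not a perfect cube.
  y = -3: RHS = -373 is not a perfect cube.
Continuing the search up to |y| = 30 finds no solutions either.
No (x, y) in the scanned range satisfies the equation.

No integer solutions with |y| ≤ 30.


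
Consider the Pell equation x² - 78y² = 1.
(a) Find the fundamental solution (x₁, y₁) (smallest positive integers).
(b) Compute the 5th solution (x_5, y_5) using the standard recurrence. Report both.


Step 1: Find the fundamental solution (x₁, y₁) of x² - 78y² = 1.
  Expand √78 as a continued fraction. a₀ = ⌊√78⌋ = 8; iterate m_{k+1} = d_k·a_k − m_k, d_{k+1} = (78 − m_{k+1}²)/d_k, a_{k+1} = ⌊(a₀ + m_{k+1})/d_{k+1}⌋ (starting m₀ = 0, d₀ = 1), with convergents p_k = a_k·p_{k-1} + p_{k-2}, q_k = a_k·q_{k-1} + q_{k-2} (p₋₁ = 1, q₋₁ = 0):
  k = 0: a₀ = 8; p₀/q₀ = 8/1; p₀² − 78·q₀² = 64 − 78 = -14.
  k = 1: m = 8, d = 14, a = ⌊(8 + 8)/14⌋ = 1; p/q = (1·8 + 1)/(1·1 + 0) = 9/1; p² − 78·q² = 81 − 78 = 3.
  k = 2: m = 6, d = 3, a = ⌊(8 + 6)/3⌋ = 4; p/q = (4·9 + 8)/(4·1 + 1) = 44/5; p² − 78·q² = 1936 − 1950 = -14.
  k = 3: m = 6, d = 14, a = ⌊(8 + 6)/14⌋ = 1; p/q = (1·44 + 9)/(1·5 + 1) = 53/6; p² − 78·q² = 2809 − 2808 = 1.
  The first convergent with p² − 78·q² = 1 gives the fundamental solution (x₁, y₁) = (53, 6).
Step 2: Apply the recurrence (x_{n+1}, y_{n+1}) = (x₁x_n + 78y₁y_n, x₁y_n + y₁x_n) repeatedly.
  From (x_1, y_1) = (53, 6): x_2 = 53·53 + 78·6·6 = 5617; y_2 = 53·6 + 6·53 = 636.
  From (x_2, y_2) = (5617, 636): x_3 = 53·5617 + 78·6·636 = 595349; y_3 = 53·636 + 6·5617 = 67410.
  From (x_3, y_3) = (595349, 67410): x_4 = 53·595349 + 78·6·67410 = 63101377; y_4 = 53·67410 + 6·595349 = 7144824.
  From (x_4, y_4) = (63101377, 7144824): x_5 = 53·63101377 + 78·6·7144824 = 6688150613; y_5 = 53·7144824 + 6·63101377 = 757283934.
Step 3: Verify x_5² - 78·y_5² = 44731358622172275769 - 44731358622172275768 = 1 (should be 1). ✓

(x_1, y_1) = (53, 6); (x_5, y_5) = (6688150613, 757283934).


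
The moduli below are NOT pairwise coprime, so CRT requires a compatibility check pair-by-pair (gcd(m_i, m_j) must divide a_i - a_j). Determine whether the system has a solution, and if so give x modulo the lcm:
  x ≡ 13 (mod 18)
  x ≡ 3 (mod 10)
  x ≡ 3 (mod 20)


Moduli 18, 10, 20 are not pairwise coprime, so CRT works modulo lcm(m_i) when all pairwise compatibility conditions hold.
Pairwise compatibility: gcd(m_i, m_j) must divide a_i - a_j for every pair.
Merge one congruence at a time:
  Start: x ≡ 13 (mod 18).
  Combine with x ≡ 3 (mod 10): gcd(18, 10) = 2; 3 - 13 = -10, which IS divisible by 2, so compatible.
    Write x = 13 + 18·t and substitute into x ≡ 3 (mod 10): 18·t ≡ 3 − 13 = -10 (mod 10).
    Divide the congruence (and modulus) by g = 2: 9·t ≡ -5 (mod 5).
    Reduce coefficients mod 5: 4·t ≡ 0 (mod 5).
    The inverse of 4 mod 5 is 4 (since 4·4 = 16 = 3·5 + 1), so t ≡ 4·0 = 0 ≡ 0 (mod 5).
    Then x = 13 + 18·0 = 13, valid modulo lcm(18, 10) = 90: x ≡ 13 (mod 90).
  Combine with x ≡ 3 (mod 20): gcd(90, 20) = 10; 3 - 13 = -10, which IS divisible by 10, so compatible.
    Write x = 13 + 90·t and substitute into x ≡ 3 (mod 20): 90·t ≡ 3 − 13 = -10 (mod 20).
    Divide the congruence (and modulus) by g = 10: 9·t ≡ -1 (mod 2).
    Reduce coefficients mod 2: 1·t ≡ 1 (mod 2).
    So t ≡ 1 (mod 2).
    Then x = 13 + 90·1 = 103, valid modulo lcm(90, 20) = 180: x ≡ 103 (mod 180).
Verify: 103 mod 18 = 13, 103 mod 10 = 3, 103 mod 20 = 3.

x ≡ 103 (mod 180).


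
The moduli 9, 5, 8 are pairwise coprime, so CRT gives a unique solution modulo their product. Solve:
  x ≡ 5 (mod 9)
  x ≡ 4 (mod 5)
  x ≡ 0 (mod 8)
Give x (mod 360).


Moduli 9, 5, 8 are pairwise coprime; by CRT there is a unique solution modulo M = 9 · 5 · 8 = 360.
Solve pairwise, accumulating the modulus:
  Start with x ≡ 5 (mod 9).
  Combine with x ≡ 4 (mod 5): since gcd(9, 5) = 1, we get a unique residue mod 45.
    Write x = 5 + 9·t and substitute into x ≡ 4 (mod 5): 9·t ≡ 4 − 5 = -1 (mod 5).
    Reduce coefficients mod 5: 4·t ≡ 4 (mod 5).
    The inverse of 4 mod 5 is 4 (since 4·4 = 16 = 3·5 + 1), so t ≡ 4·4 = 16 ≡ 1 (mod 5).
    Then x = 5 + 9·1 = 14, valid modulo lcm(9, 5) = 45: x ≡ 14 (mod 45).
  Combine with x ≡ 0 (mod 8): since gcd(45, 8) = 1, we get a unique residue mod 360.
    Write x = 14 + 45·t and substitute into x ≡ 0 (mod 8): 45·t ≡ 0 − 14 = -14 (mod 8).
    Reduce coefficients mod 8: 5·t ≡ 2 (mod 8).
    The inverse of 5 mod 8 is 5 (since 5·5 = 25 = 3·8 + 1), so t ≡ 5·2 = 10 ≡ 2 (mod 8).
    Then x = 14 + 45·2 = 104, valid modulo lcm(45, 8) = 360: x ≡ 104 (mod 360).
Verify: 104 mod 9 = 5 ✓, 104 mod 5 = 4 ✓, 104 mod 8 = 0 ✓.

x ≡ 104 (mod 360).


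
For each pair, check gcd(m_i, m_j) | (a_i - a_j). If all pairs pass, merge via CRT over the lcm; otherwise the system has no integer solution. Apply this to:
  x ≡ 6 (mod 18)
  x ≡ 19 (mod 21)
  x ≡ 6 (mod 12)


Moduli 18, 21, 12 are not pairwise coprime, so CRT works modulo lcm(m_i) when all pairwise compatibility conditions hold.
Pairwise compatibility: gcd(m_i, m_j) must divide a_i - a_j for every pair.
Merge one congruence at a time:
  Start: x ≡ 6 (mod 18).
  Combine with x ≡ 19 (mod 21): gcd(18, 21) = 3, and 19 - 6 = 13 is NOT divisible by 3.
    ⇒ system is inconsistent (no integer solution).

No solution (the system is inconsistent).


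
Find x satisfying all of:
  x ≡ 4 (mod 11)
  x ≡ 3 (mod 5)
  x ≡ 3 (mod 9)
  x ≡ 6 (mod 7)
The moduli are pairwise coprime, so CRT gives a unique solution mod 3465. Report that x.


Product of moduli M = 11 · 5 · 9 · 7 = 3465.
Merge one congruence at a time:
  Start: x ≡ 4 (mod 11).
  Combine with x ≡ 3 (mod 5); new modulus lcm = 55.
    Write x = 4 + 11·t and substitute into x ≡ 3 (mod 5): 11·t ≡ 3 − 4 = -1 (mod 5).
    Reduce coefficients mod 5: 1·t ≡ 4 (mod 5).
    So t ≡ 4 (mod 5).
    Then x = 4 + 11·4 = 48, valid modulo lcm(11, 5) = 55: x ≡ 48 (mod 55).
  Combine with x ≡ 3 (mod 9); new modulus lcm = 495.
    Write x = 48 + 55·t and substitute into x ≡ 3 (mod 9): 55·t ≡ 3 − 48 = -45 (mod 9).
    Reduce coefficients mod 9: 1·t ≡ 0 (mod 9).
    So t ≡ 0 (mod 9).
    Then x = 48 + 55·0 = 48, valid modulo lcm(55, 9) = 495: x ≡ 48 (mod 495).
  Combine with x ≡ 6 (mod 7); new modulus lcm = 3465.
    Write x = 48 + 495·t and substitute into x ≡ 6 (mod 7): 495·t ≡ 6 − 48 = -42 (mod 7).
    Reduce coefficients mod 7: 5·t ≡ 0 (mod 7).
    The inverse of 5 mod 7 is 3 (since 5·3 = 15 = 2·7 + 1), so t ≡ 3·0 = 0 ≡ 0 (mod 7).
    Then x = 48 + 495·0 = 48, valid modulo lcm(495, 7) = 3465: x ≡ 48 (mod 3465).
Verify against each original: 48 mod 11 = 4, 48 mod 5 = 3, 48 mod 9 = 3, 48 mod 7 = 6.

x ≡ 48 (mod 3465).


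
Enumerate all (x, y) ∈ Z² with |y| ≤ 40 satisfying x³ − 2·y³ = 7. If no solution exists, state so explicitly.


The equation is x³ - 2y³ = 7. For fixed y, x³ = 2·y³ + 7, so a solution requires the RHS to be a perfect cube.
Strategy: iterate y from -40 to 40, compute RHS = 2·y³ + 7, and check whether it is a (positive or negative) perfect cube.
Check small values of y:
  y = 0: RHS = 7 is not a perfect cube.
  y = 1: RHS = 9 is not a perfect cube.
  y = -1: RHS = 5 is not a perfect cube.
  y = 2: RHS = 23 is not a perfect cube.
  y = -2: RHS = -9 is not a perfect cube.
  y = 3: RHS = 61 is not a perfect cube.
  y = -3: RHS = -47 is not a perfect cube.
Continuing the search up to |y| = 40 finds no solutions either.
No (x, y) in the scanned range satisfies the equation.

No integer solutions with |y| ≤ 40.


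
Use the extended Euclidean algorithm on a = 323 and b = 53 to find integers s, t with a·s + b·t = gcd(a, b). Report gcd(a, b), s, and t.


Euclidean algorithm on (323, 53) — divide until remainder is 0:
  323 = 6 · 53 + 5
  53 = 10 · 5 + 3
  5 = 1 · 3 + 2
  3 = 1 · 2 + 1
  2 = 2 · 1 + 0
gcd(323, 53) = 1.
Track Bezout coefficients alongside the remainders: start with r₀ = 323 = a·1 + b·0 (s = 1, t = 0) and r₁ = 53 = a·0 + b·1 (s = 0, t = 1); each new remainder r_{k+1} = r_{k-1} − q_k·r_k inherits s_{k+1} = s_{k-1} − q_k·s_k, t_{k+1} = t_{k-1} − q_k·t_k, so r_k = a·s_k + b·t_k at every step:
  q = 6: r = 5, s = 1 − 6·0 = 1, t = 0 − 6·1 = -6  (check: 323·1 + 53·(-6) = 5)
  q = 10: r = 3, s = 0 − 10·1 = -10, t = 1 − 10·(-6) = 61  (check: 323·(-10) + 53·61 = 3)
  q = 1: r = 2, s = 1 − 1·(-10) = 11, t = -6 − 1·61 = -67  (check: 323·11 + 53·(-67) = 2)
  q = 1: r = 1, s = -10 − 1·11 = -21, t = 61 − 1·(-67) = 128  (check: 323·(-21) + 53·128 = 1)
The row with r = 1 (the gcd) gives the Bezout coefficients s = -21, t = 128.
Result: 323 · (-21) + 53 · (128) = 1.

gcd(323, 53) = 1; s = -21, t = 128 (check: 323·(-21) + 53·128 = 1).


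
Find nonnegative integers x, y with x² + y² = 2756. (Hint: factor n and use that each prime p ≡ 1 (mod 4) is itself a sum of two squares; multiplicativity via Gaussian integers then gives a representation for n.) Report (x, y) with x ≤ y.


Step 1: Factor n = 2756 = 2^2 · 13 · 53.
Step 2: Check the mod-4 condition on each prime factor: 2 = 2 (special); 13 ≡ 1 (mod 4), exponent 1; 53 ≡ 1 (mod 4), exponent 1.
All primes ≡ 3 (mod 4) appear to even exponent (or don't appear), so by the two-squares theorem n IS expressible as a sum of two squares.
Step 3: Build a representation. Group n = k² · m with k = 2 and m = 13 · 53 = 689 (a product of primes ≡ 1 (mod 4)); a representation of m scales to one of n via (k·x)² + (k·y)² = k²(x² + y²). Each prime p ≡ 1 (mod 4) is itself a sum of two squares; find a² by testing p − a² for a perfect square:
  13: 13 − 1² = 12, 13 − 2² = 9 = 3² ⇒ 13 = 2² + 3².
  53: 53 − 1² = 52, 53 − 2² = 49 = 7² ⇒ 53 = 2² + 7².
  Combine using the Brahmagupta–Fibonacci identity (a² + b²)(c² + d²) = (ac − bd)² + (ad + bc)² = (ac + bd)² + (ad − bc)²:
  13 · 53 = 689: from (2² + 3²)(2² + 7²), take (2·2 − 3·7, 2·7 + 3·2) = (4 − 21, 14 + 6) = (-17, 20); dropping signs (only squares matter) gives (17, 20); check 17² + 20² = 289 + 400 = 689 ✓.
  Scale by k = 2: (2·17, 2·20) = (34, 40).
Step 4: Order so x ≤ y and verify: 34² + 40² = 1156 + 1600 = 2756 = n. ✓

n = 2756 = 34² + 40² (one valid representation with x ≤ y).


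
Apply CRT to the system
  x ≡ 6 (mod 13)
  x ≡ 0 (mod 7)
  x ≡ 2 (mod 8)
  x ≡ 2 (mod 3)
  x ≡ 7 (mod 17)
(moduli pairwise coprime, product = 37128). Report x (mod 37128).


Product of moduli M = 13 · 7 · 8 · 3 · 17 = 37128.
Merge one congruence at a time:
  Start: x ≡ 6 (mod 13).
  Combine with x ≡ 0 (mod 7); new modulus lcm = 91.
    Write x = 6 + 13·t and substitute into x ≡ 0 (mod 7): 13·t ≡ 0 − 6 = -6 (mod 7).
    Reduce coefficients mod 7: 6·t ≡ 1 (mod 7).
    The inverse of 6 mod 7 is 6 (since 6·6 = 36 = 5·7 + 1), so t ≡ 6·1 = 6 ≡ 6 (mod 7).
    Then x = 6 + 13·6 = 84, valid modulo lcm(13, 7) = 91: x ≡ 84 (mod 91).
  Combine with x ≡ 2 (mod 8); new modulus lcm = 728.
    Write x = 84 + 91·t and substitute into x ≡ 2 (mod 8): 91·t ≡ 2 − 84 = -82 (mod 8).
    Reduce coefficients mod 8: 3·t ≡ 6 (mod 8).
    The inverse of 3 mod 8 is 3 (since 3·3 = 9 = 1·8 + 1), so t ≡ 3·6 = 18 ≡ 2 (mod 8).
    Then x = 84 + 91·2 = 266, valid modulo lcm(91, 8) = 728: x ≡ 266 (mod 728).
  Combine with x ≡ 2 (mod 3); new modulus lcm = 2184.
    Write x = 266 + 728·t and substitute into x ≡ 2 (mod 3): 728·t ≡ 2 − 266 = -264 (mod 3).
    Reduce coefficients mod 3: 2·t ≡ 0 (mod 3).
    The inverse of 2 mod 3 is 2 (since 2·2 = 4 = 1·3 + 1), so t ≡ 2·0 = 0 ≡ 0 (mod 3).
    Then x = 266 + 728·0 = 266, valid modulo lcm(728, 3) = 2184: x ≡ 266 (mod 2184).
  Combine with x ≡ 7 (mod 17); new modulus lcm = 37128.
    Write x = 266 + 2184·t and substitute into x ≡ 7 (mod 17): 2184·t ≡ 7 − 266 = -259 (mod 17).
    Reduce coefficients mod 17: 8·t ≡ 13 (mod 17).
    The inverse of 8 mod 17 is 15 (since 8·15 = 120 = 7·17 + 1), so t ≡ 15·13 = 195 ≡ 8 (mod 17).
    Then x = 266 + 2184·8 = 17738, valid modulo lcm(2184, 17) = 37128: x ≡ 17738 (mod 37128).
Verify against each original: 17738 mod 13 = 6, 17738 mod 7 = 0, 17738 mod 8 = 2, 17738 mod 3 = 2, 17738 mod 17 = 7.

x ≡ 17738 (mod 37128).


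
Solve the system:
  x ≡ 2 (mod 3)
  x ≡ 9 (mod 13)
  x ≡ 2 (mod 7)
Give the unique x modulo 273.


Moduli 3, 13, 7 are pairwise coprime; by CRT there is a unique solution modulo M = 3 · 13 · 7 = 273.
Solve pairwise, accumulating the modulus:
  Start with x ≡ 2 (mod 3).
  Combine with x ≡ 9 (mod 13): since gcd(3, 13) = 1, we get a unique residue mod 39.
    Write x = 2 + 3·t and substitute into x ≡ 9 (mod 13): 3·t ≡ 9 − 2 = 7 (mod 13).
    The inverse of 3 mod 13 is 9 (since 3·9 = 27 = 2·13 + 1), so t ≡ 9·7 = 63 ≡ 11 (mod 13).
    Then x = 2 + 3·11 = 35, valid modulo lcm(3, 13) = 39: x ≡ 35 (mod 39).
  Combine with x ≡ 2 (mod 7): since gcd(39, 7) = 1, we get a unique residue mod 273.
    Write x = 35 + 39·t and substitute into x ≡ 2 (mod 7): 39·t ≡ 2 − 35 = -33 (mod 7).
    Reduce coefficients mod 7: 4·t ≡ 2 (mod 7).
    The inverse of 4 mod 7 is 2 (since 4·2 = 8 = 1·7 + 1), so t ≡ 2·2 = 4 ≡ 4 (mod 7).
    Then x = 35 + 39·4 = 191, valid modulo lcm(39, 7) = 273: x ≡ 191 (mod 273).
Verify: 191 mod 3 = 2 ✓, 191 mod 13 = 9 ✓, 191 mod 7 = 2 ✓.

x ≡ 191 (mod 273).


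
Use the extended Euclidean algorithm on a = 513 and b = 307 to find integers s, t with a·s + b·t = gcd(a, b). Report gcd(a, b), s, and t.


Euclidean algorithm on (513, 307) — divide until remainder is 0:
  513 = 1 · 307 + 206
  307 = 1 · 206 + 101
  206 = 2 · 101 + 4
  101 = 25 · 4 + 1
  4 = 4 · 1 + 0
gcd(513, 307) = 1.
Track Bezout coefficients alongside the remainders: start with r₀ = 513 = a·1 + b·0 (s = 1, t = 0) and r₁ = 307 = a·0 + b·1 (s = 0, t = 1); each new remainder r_{k+1} = r_{k-1} − q_k·r_k inherits s_{k+1} = s_{k-1} − q_k·s_k, t_{k+1} = t_{k-1} − q_k·t_k, so r_k = a·s_k + b·t_k at every step:
  q = 1: r = 206, s = 1 − 1·0 = 1, t = 0 − 1·1 = -1  (check: 513·1 + 307·(-1) = 206)
  q = 1: r = 101, s = 0 − 1·1 = -1, t = 1 − 1·(-1) = 2  (check: 513·(-1) + 307·2 = 101)
  q = 2: r = 4, s = 1 − 2·(-1) = 3, t = -1 − 2·2 = -5  (check: 513·3 + 307·(-5) = 4)
  q = 25: r = 1, s = -1 − 25·3 = -76, t = 2 − 25·(-5) = 127  (check: 513·(-76) + 307·127 = 1)
The row with r = 1 (the gcd) gives the Bezout coefficients s = -76, t = 127.
Result: 513 · (-76) + 307 · (127) = 1.

gcd(513, 307) = 1; s = -76, t = 127 (check: 513·(-76) + 307·127 = 1).


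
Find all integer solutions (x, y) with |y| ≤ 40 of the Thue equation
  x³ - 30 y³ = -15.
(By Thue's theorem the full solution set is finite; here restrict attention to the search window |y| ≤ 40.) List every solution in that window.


The equation is x³ - 30y³ = -15. For fixed y, x³ = 30·y³ − 15, so a solution requires the RHS to be a perfect cube.
Strategy: iterate y from -40 to 40, compute RHS = 30·y³ − 15, and check whether it is a (positive or negative) perfect cube.
Check small values of y:
  y = 0: RHS = -15 is not a perfect cube.
  y = 1: RHS = 15 is not a perfect cube.
  y = -1: RHS = -45 is not a perfect cube.
  y = 2: RHS = 225 is not a perfect cube.
  y = -2: RHS = -255 is not a perfect cube.
  y = 3: RHS = 795 is not a perfect cube.
  y = -3: RHS = -825 is not a perfect cube.
Continuing the search up to |y| = 40 finds no solutions either.
No (x, y) in the scanned range satisfies the equation.

No integer solutions with |y| ≤ 40.


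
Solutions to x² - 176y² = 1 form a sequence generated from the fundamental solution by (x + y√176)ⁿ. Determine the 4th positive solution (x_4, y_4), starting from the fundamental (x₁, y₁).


Step 1: Find the fundamental solution (x₁, y₁) of x² - 176y² = 1.
  Expand √176 as a continued fraction. a₀ = ⌊√176⌋ = 13; iterate m_{k+1} = d_k·a_k − m_k, d_{k+1} = (176 − m_{k+1}²)/d_k, a_{k+1} = ⌊(a₀ + m_{k+1})/d_{k+1}⌋ (starting m₀ = 0, d₀ = 1), with convergents p_k = a_k·p_{k-1} + p_{k-2}, q_k = a_k·q_{k-1} + q_{k-2} (p₋₁ = 1, q₋₁ = 0):
  k = 0: a₀ = 13; p₀/q₀ = 13/1; p₀² − 176·q₀² = 169 − 176 = -7.
  k = 1: m = 13, d = 7, a = ⌊(13 + 13)/7⌋ = 3; p/q = (3·13 + 1)/(3·1 + 0) = 40/3; p² − 176·q² = 1600 − 1584 = 16.
  k = 2: m = 8, d = 16, a = ⌊(13 + 8)/16⌋ = 1; p/q = (1·40 + 13)/(1·3 + 1) = 53/4; p² − 176·q² = 2809 − 2816 = -7.
  k = 3: m = 8, d = 7, a = ⌊(13 + 8)/7⌋ = 3; p/q = (3·53 + 40)/(3·4 + 3) = 199/15; p² − 176·q² = 39601 − 39600 = 1.
  The first convergent with p² − 176·q² = 1 gives the fundamental solution (x₁, y₁) = (199, 15).
Step 2: Apply the recurrence (x_{n+1}, y_{n+1}) = (x₁x_n + 176y₁y_n, x₁y_n + y₁x_n) repeatedly.
  From (x_1, y_1) = (199, 15): x_2 = 199·199 + 176·15·15 = 79201; y_2 = 199·15 + 15·199 = 5970.
  From (x_2, y_2) = (79201, 5970): x_3 = 199·79201 + 176·15·5970 = 31521799; y_3 = 199·5970 + 15·79201 = 2376045.
  From (x_3, y_3) = (31521799, 2376045): x_4 = 199·31521799 + 176·15·2376045 = 12545596801; y_4 = 199·2376045 + 15·31521799 = 945659940.
Step 3: Verify x_4² - 176·y_4² = 157391999093261433601 - 157391999093261433600 = 1 (should be 1). ✓

(x_1, y_1) = (199, 15); (x_4, y_4) = (12545596801, 945659940).


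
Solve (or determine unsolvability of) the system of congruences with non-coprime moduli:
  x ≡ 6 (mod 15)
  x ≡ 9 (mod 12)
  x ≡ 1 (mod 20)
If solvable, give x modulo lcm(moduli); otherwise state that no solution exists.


Moduli 15, 12, 20 are not pairwise coprime, so CRT works modulo lcm(m_i) when all pairwise compatibility conditions hold.
Pairwise compatibility: gcd(m_i, m_j) must divide a_i - a_j for every pair.
Merge one congruence at a time:
  Start: x ≡ 6 (mod 15).
  Combine with x ≡ 9 (mod 12): gcd(15, 12) = 3; 9 - 6 = 3, which IS divisible by 3, so compatible.
    Write x = 6 + 15·t and substitute into x ≡ 9 (mod 12): 15·t ≡ 9 − 6 = 3 (mod 12).
    Divide the congruence (and modulus) by g = 3: 5·t ≡ 1 (mod 4).
    Reduce coefficients mod 4: 1·t ≡ 1 (mod 4).
    So t ≡ 1 (mod 4).
    Then x = 6 + 15·1 = 21, valid modulo lcm(15, 12) = 60: x ≡ 21 (mod 60).
  Combine with x ≡ 1 (mod 20): gcd(60, 20) = 20; 1 - 21 = -20, which IS divisible by 20, so compatible.
    Write x = 21 + 60·t and substitute into x ≡ 1 (mod 20): 60·t ≡ 1 − 21 = -20 (mod 20).
    Divide the congruence (and modulus) by g = 20: 3·t ≡ -1 (mod 1).
    Modulo 1 every t works; take t = 0.
    Then x = 21 + 60·0 = 21, valid modulo lcm(60, 20) = 60: x ≡ 21 (mod 60).
Verify: 21 mod 15 = 6, 21 mod 12 = 9, 21 mod 20 = 1.

x ≡ 21 (mod 60).


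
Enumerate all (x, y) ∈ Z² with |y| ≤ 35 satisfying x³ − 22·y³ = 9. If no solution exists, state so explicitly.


The equation is x³ - 22y³ = 9. For fixed y, x³ = 22·y³ + 9, so a solution requires the RHS to be a perfect cube.
Strategy: iterate y from -35 to 35, compute RHS = 22·y³ + 9, and check whether it is a (positive or negative) perfect cube.
Check small values of y:
  y = 0: RHS = 9 is not a perfect cube.
  y = 1: RHS = 31 is not a perfect cube.
  y = -1: RHS = -13 is not a perfect cube.
  y = 2: RHS = 185 is not a perfect cube.
  y = -2: RHS = -167 is not a perfect cube.
  y = 3: RHS = 603 is not a perfect cube.
  y = -3: RHS = -585 is not a perfect cube.
Continuing the search up to |y| = 35 finds no solutions either.
No (x, y) in the scanned range satisfies the equation.

No integer solutions with |y| ≤ 35.


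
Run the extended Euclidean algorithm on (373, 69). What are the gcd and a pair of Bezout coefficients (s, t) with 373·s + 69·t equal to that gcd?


Euclidean algorithm on (373, 69) — divide until remainder is 0:
  373 = 5 · 69 + 28
  69 = 2 · 28 + 13
  28 = 2 · 13 + 2
  13 = 6 · 2 + 1
  2 = 2 · 1 + 0
gcd(373, 69) = 1.
Track Bezout coefficients alongside the remainders: start with r₀ = 373 = a·1 + b·0 (s = 1, t = 0) and r₁ = 69 = a·0 + b·1 (s = 0, t = 1); each new remainder r_{k+1} = r_{k-1} − q_k·r_k inherits s_{k+1} = s_{k-1} − q_k·s_k, t_{k+1} = t_{k-1} − q_k·t_k, so r_k = a·s_k + b·t_k at every step:
  q = 5: r = 28, s = 1 − 5·0 = 1, t = 0 − 5·1 = -5  (check: 373·1 + 69·(-5) = 28)
  q = 2: r = 13, s = 0 − 2·1 = -2, t = 1 − 2·(-5) = 11  (check: 373·(-2) + 69·11 = 13)
  q = 2: r = 2, s = 1 − 2·(-2) = 5, t = -5 − 2·11 = -27  (check: 373·5 + 69·(-27) = 2)
  q = 6: r = 1, s = -2 − 6·5 = -32, t = 11 − 6·(-27) = 173  (check: 373·(-32) + 69·173 = 1)
The row with r = 1 (the gcd) gives the Bezout coefficients s = -32, t = 173.
Result: 373 · (-32) + 69 · (173) = 1.

gcd(373, 69) = 1; s = -32, t = 173 (check: 373·(-32) + 69·173 = 1).


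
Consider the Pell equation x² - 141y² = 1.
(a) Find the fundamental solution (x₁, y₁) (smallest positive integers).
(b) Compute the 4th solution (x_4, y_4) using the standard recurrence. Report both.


Step 1: Find the fundamental solution (x₁, y₁) of x² - 141y² = 1.
  Expand √141 as a continued fraction. a₀ = ⌊√141⌋ = 11; iterate m_{k+1} = d_k·a_k − m_k, d_{k+1} = (141 − m_{k+1}²)/d_k, a_{k+1} = ⌊(a₀ + m_{k+1})/d_{k+1}⌋ (starting m₀ = 0, d₀ = 1), with convergents p_k = a_k·p_{k-1} + p_{k-2}, q_k = a_k·q_{k-1} + q_{k-2} (p₋₁ = 1, q₋₁ = 0):
  k = 0: a₀ = 11; p₀/q₀ = 11/1; p₀² − 141·q₀² = 121 − 141 = -20.
  k = 1: m = 11, d = 20, a = ⌊(11 + 11)/20⌋ = 1; p/q = (1·11 + 1)/(1·1 + 0) = 12/1; p² − 141·q² = 144 − 141 = 3.
  k = 2: m = 9, d = 3, a = ⌊(11 + 9)/3⌋ = 6; p/q = (6·12 + 11)/(6·1 + 1) = 83/7; p² − 141·q² = 6889 − 6909 = -20.
  k = 3: m = 9, d = 20, a = ⌊(11 + 9)/20⌋ = 1; p/q = (1·83 + 12)/(1·7 + 1) = 95/8; p² − 141·q² = 9025 − 9024 = 1.
  The first convergent with p² − 141·q² = 1 gives the fundamental solution (x₁, y₁) = (95, 8).
Step 2: Apply the recurrence (x_{n+1}, y_{n+1}) = (x₁x_n + 141y₁y_n, x₁y_n + y₁x_n) repeatedly.
  From (x_1, y_1) = (95, 8): x_2 = 95·95 + 141·8·8 = 18049; y_2 = 95·8 + 8·95 = 1520.
  From (x_2, y_2) = (18049, 1520): x_3 = 95·18049 + 141·8·1520 = 3429215; y_3 = 95·1520 + 8·18049 = 288792.
  From (x_3, y_3) = (3429215, 288792): x_4 = 95·3429215 + 141·8·288792 = 651532801; y_4 = 95·288792 + 8·3429215 = 54868960.
Step 3: Verify x_4² - 141·y_4² = 424494990778905601 - 424494990778905600 = 1 (should be 1). ✓

(x_1, y_1) = (95, 8); (x_4, y_4) = (651532801, 54868960).


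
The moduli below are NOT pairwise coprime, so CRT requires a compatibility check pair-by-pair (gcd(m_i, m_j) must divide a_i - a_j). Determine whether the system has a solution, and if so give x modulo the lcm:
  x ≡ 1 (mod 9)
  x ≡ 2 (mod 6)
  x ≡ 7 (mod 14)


Moduli 9, 6, 14 are not pairwise coprime, so CRT works modulo lcm(m_i) when all pairwise compatibility conditions hold.
Pairwise compatibility: gcd(m_i, m_j) must divide a_i - a_j for every pair.
Merge one congruence at a time:
  Start: x ≡ 1 (mod 9).
  Combine with x ≡ 2 (mod 6): gcd(9, 6) = 3, and 2 - 1 = 1 is NOT divisible by 3.
    ⇒ system is inconsistent (no integer solution).

No solution (the system is inconsistent).


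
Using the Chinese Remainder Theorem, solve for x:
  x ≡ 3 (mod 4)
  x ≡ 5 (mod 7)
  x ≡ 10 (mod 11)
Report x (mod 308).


Moduli 4, 7, 11 are pairwise coprime; by CRT there is a unique solution modulo M = 4 · 7 · 11 = 308.
Solve pairwise, accumulating the modulus:
  Start with x ≡ 3 (mod 4).
  Combine with x ≡ 5 (mod 7): since gcd(4, 7) = 1, we get a unique residue mod 28.
    Write x = 3 + 4·t and substitute into x ≡ 5 (mod 7): 4·t ≡ 5 − 3 = 2 (mod 7).
    The inverse of 4 mod 7 is 2 (since 4·2 = 8 = 1·7 + 1), so t ≡ 2·2 = 4 ≡ 4 (mod 7).
    Then x = 3 + 4·4 = 19, valid modulo lcm(4, 7) = 28: x ≡ 19 (mod 28).
  Combine with x ≡ 10 (mod 11): since gcd(28, 11) = 1, we get a unique residue mod 308.
    Write x = 19 + 28·t and substitute into x ≡ 10 (mod 11): 28·t ≡ 10 − 19 = -9 (mod 11).
    Reduce coefficients mod 11: 6·t ≡ 2 (mod 11).
    The inverse of 6 mod 11 is 2 (since 6·2 = 12 = 1·11 + 1), so t ≡ 2·2 = 4 ≡ 4 (mod 11).
    Then x = 19 + 28·4 = 131, valid modulo lcm(28, 11) = 308: x ≡ 131 (mod 308).
Verify: 131 mod 4 = 3 ✓, 131 mod 7 = 5 ✓, 131 mod 11 = 10 ✓.

x ≡ 131 (mod 308).


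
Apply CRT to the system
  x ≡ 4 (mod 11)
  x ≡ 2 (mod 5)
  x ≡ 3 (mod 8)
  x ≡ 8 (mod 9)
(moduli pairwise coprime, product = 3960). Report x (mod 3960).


Product of moduli M = 11 · 5 · 8 · 9 = 3960.
Merge one congruence at a time:
  Start: x ≡ 4 (mod 11).
  Combine with x ≡ 2 (mod 5); new modulus lcm = 55.
    Write x = 4 + 11·t and substitute into x ≡ 2 (mod 5): 11·t ≡ 2 − 4 = -2 (mod 5).
    Reduce coefficients mod 5: 1·t ≡ 3 (mod 5).
    So t ≡ 3 (mod 5).
    Then x = 4 + 11·3 = 37, valid modulo lcm(11, 5) = 55: x ≡ 37 (mod 55).
  Combine with x ≡ 3 (mod 8); new modulus lcm = 440.
    Write x = 37 + 55·t and substitute into x ≡ 3 (mod 8): 55·t ≡ 3 − 37 = -34 (mod 8).
    Reduce coefficients mod 8: 7·t ≡ 6 (mod 8).
    The inverse of 7 mod 8 is 7 (since 7·7 = 49 = 6·8 + 1), so t ≡ 7·6 = 42 ≡ 2 (mod 8).
    Then x = 37 + 55·2 = 147, valid modulo lcm(55, 8) = 440: x ≡ 147 (mod 440).
  Combine with x ≡ 8 (mod 9); new modulus lcm = 3960.
    Write x = 147 + 440·t and substitute into x ≡ 8 (mod 9): 440·t ≡ 8 − 147 = -139 (mod 9).
    Reduce coefficients mod 9: 8·t ≡ 5 (mod 9).
    The inverse of 8 mod 9 is 8 (since 8·8 = 64 = 7·9 + 1), so t ≡ 8·5 = 40 ≡ 4 (mod 9).
    Then x = 147 + 440·4 = 1907, valid modulo lcm(440, 9) = 3960: x ≡ 1907 (mod 3960).
Verify against each original: 1907 mod 11 = 4, 1907 mod 5 = 2, 1907 mod 8 = 3, 1907 mod 9 = 8.

x ≡ 1907 (mod 3960).


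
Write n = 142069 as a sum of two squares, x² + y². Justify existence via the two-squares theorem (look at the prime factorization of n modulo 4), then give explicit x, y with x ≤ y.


Step 1: Factor n = 142069 = 17 · 61 · 137.
Step 2: Check the mod-4 condition on each prime factor: 17 ≡ 1 (mod 4), exponent 1; 61 ≡ 1 (mod 4), exponent 1; 137 ≡ 1 (mod 4), exponent 1.
All primes ≡ 3 (mod 4) appear to even exponent (or don't appear), so by the two-squares theorem n IS expressible as a sum of two squares.
Step 3: Build a representation. Here n = 17 · 61 · 137 is a product of primes ≡ 1 (mod 4). Each prime p ≡ 1 (mod 4) is itself a sum of two squares; find a² by testing p − a² for a perfect square:
  17: 17 − 1² = 16 = 4² ⇒ 17 = 1² + 4².
  61: 61 − 1² = 60, 61 − 2² = 57, 61 − 3² = 52, 61 − 4² = 45, 61 − 5² = 36 = 6² ⇒ 61 = 5² + 6².
  137: 137 − 1² = 136, 137 − 2² = 133, 137 − 3² = 128, 137 − 4² = 121 = 11² ⇒ 137 = 4² + 11².
  Combine using the Brahmagupta–Fibonacci identity (a² + b²)(c² + d²) = (ac − bd)² + (ad + bc)² = (ac + bd)² + (ad − bc)²:
  17 · 61 = 1037: from (1² + 4²)(5² + 6²), take (1·5 − 4·6, 1·6 + 4·5) = (5 − 24, 6 + 20) = (-19, 26); dropping signs (only squares matter) gives (19, 26); check 19² + 26² = 361 + 676 = 1037 ✓.
  1037 · 137 = 142069: from (19² + 26²)(4² + 11²), take (19·4 − 26·11, 19·11 + 26·4) = (76 − 286, 209 + 104) = (-210, 313); dropping signs (only squares matter) gives (210, 313); check 210² + 313² = 44100 + 97969 = 142069 ✓.
Step 4: Order so x ≤ y and verify: 210² + 313² = 44100 + 97969 = 142069 = n. ✓

n = 142069 = 210² + 313² (one valid representation with x ≤ y).


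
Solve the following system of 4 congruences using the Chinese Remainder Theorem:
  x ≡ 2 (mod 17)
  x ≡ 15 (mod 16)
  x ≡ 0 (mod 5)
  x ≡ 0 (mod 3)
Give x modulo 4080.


Product of moduli M = 17 · 16 · 5 · 3 = 4080.
Merge one congruence at a time:
  Start: x ≡ 2 (mod 17).
  Combine with x ≡ 15 (mod 16); new modulus lcm = 272.
    Write x = 2 + 17·t and substitute into x ≡ 15 (mod 16): 17·t ≡ 15 − 2 = 13 (mod 16).
    Reduce coefficients mod 16: 1·t ≡ 13 (mod 16).
    So t ≡ 13 (mod 16).
    Then x = 2 + 17·13 = 223, valid modulo lcm(17, 16) = 272: x ≡ 223 (mod 272).
  Combine with x ≡ 0 (mod 5); new modulus lcm = 1360.
    Write x = 223 + 272·t and substitute into x ≡ 0 (mod 5): 272·t ≡ 0 − 223 = -223 (mod 5).
    Reduce coefficients mod 5: 2·t ≡ 2 (mod 5).
    The inverse of 2 mod 5 is 3 (since 2·3 = 6 = 1·5 + 1), so t ≡ 3·2 = 6 ≡ 1 (mod 5).
    Then x = 223 + 272·1 = 495, valid modulo lcm(272, 5) = 1360: x ≡ 495 (mod 1360).
  Combine with x ≡ 0 (mod 3); new modulus lcm = 4080.
    Write x = 495 + 1360·t and substitute into x ≡ 0 (mod 3): 1360·t ≡ 0 − 495 = -495 (mod 3).
    Reduce coefficients mod 3: 1·t ≡ 0 (mod 3).
    So t ≡ 0 (mod 3).
    Then x = 495 + 1360·0 = 495, valid modulo lcm(1360, 3) = 4080: x ≡ 495 (mod 4080).
Verify against each original: 495 mod 17 = 2, 495 mod 16 = 15, 495 mod 5 = 0, 495 mod 3 = 0.

x ≡ 495 (mod 4080).


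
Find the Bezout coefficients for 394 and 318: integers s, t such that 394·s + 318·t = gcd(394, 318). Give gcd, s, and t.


Euclidean algorithm on (394, 318) — divide until remainder is 0:
  394 = 1 · 318 + 76
  318 = 4 · 76 + 14
  76 = 5 · 14 + 6
  14 = 2 · 6 + 2
  6 = 3 · 2 + 0
gcd(394, 318) = 2.
Track Bezout coefficients alongside the remainders: start with r₀ = 394 = a·1 + b·0 (s = 1, t = 0) and r₁ = 318 = a·0 + b·1 (s = 0, t = 1); each new remainder r_{k+1} = r_{k-1} − q_k·r_k inherits s_{k+1} = s_{k-1} − q_k·s_k, t_{k+1} = t_{k-1} − q_k·t_k, so r_k = a·s_k + b·t_k at every step:
  q = 1: r = 76, s = 1 − 1·0 = 1, t = 0 − 1·1 = -1  (check: 394·1 + 318·(-1) = 76)
  q = 4: r = 14, s = 0 − 4·1 = -4, t = 1 − 4·(-1) = 5  (check: 394·(-4) + 318·5 = 14)
  q = 5: r = 6, s = 1 − 5·(-4) = 21, t = -1 − 5·5 = -26  (check: 394·21 + 318·(-26) = 6)
  q = 2: r = 2, s = -4 − 2·21 = -46, t = 5 − 2·(-26) = 57  (check: 394·(-46) + 318·57 = 2)
The row with r = 2 (the gcd) gives the Bezout coefficients s = -46, t = 57.
Result: 394 · (-46) + 318 · (57) = 2.

gcd(394, 318) = 2; s = -46, t = 57 (check: 394·(-46) + 318·57 = 2).


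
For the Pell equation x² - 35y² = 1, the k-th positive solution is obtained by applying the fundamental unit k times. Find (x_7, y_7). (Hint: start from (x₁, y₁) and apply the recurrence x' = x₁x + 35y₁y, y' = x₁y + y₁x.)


Step 1: Find the fundamental solution (x₁, y₁) of x² - 35y² = 1.
  Expand √35 as a continued fraction. a₀ = ⌊√35⌋ = 5; iterate m_{k+1} = d_k·a_k − m_k, d_{k+1} = (35 − m_{k+1}²)/d_k, a_{k+1} = ⌊(a₀ + m_{k+1})/d_{k+1}⌋ (starting m₀ = 0, d₀ = 1), with convergents p_k = a_k·p_{k-1} + p_{k-2}, q_k = a_k·q_{k-1} + q_{k-2} (p₋₁ = 1, q₋₁ = 0):
  k = 0: a₀ = 5; p₀/q₀ = 5/1; p₀² − 35·q₀² = 25 − 35 = -10.
  k = 1: m = 5, d = 10, a = ⌊(5 + 5)/10⌋ = 1; p/q = (1·5 + 1)/(1·1 + 0) = 6/1; p² − 35·q² = 36 − 35 = 1.
  The first convergent with p² − 35·q² = 1 gives the fundamental solution (x₁, y₁) = (6, 1).
Step 2: Apply the recurrence (x_{n+1}, y_{n+1}) = (x₁x_n + 35y₁y_n, x₁y_n + y₁x_n) repeatedly.
  From (x_1, y_1) = (6, 1): x_2 = 6·6 + 35·1·1 = 71; y_2 = 6·1 + 1·6 = 12.
  From (x_2, y_2) = (71, 12): x_3 = 6·71 + 35·1·12 = 846; y_3 = 6·12 + 1·71 = 143.
  From (x_3, y_3) = (846, 143): x_4 = 6·846 + 35·1·143 = 10081; y_4 = 6·143 + 1·846 = 1704.
  From (x_4, y_4) = (10081, 1704): x_5 = 6·10081 + 35·1·1704 = 120126; y_5 = 6·1704 + 1·10081 = 20305.
  From (x_5, y_5) = (120126, 20305): x_6 = 6·120126 + 35·1·20305 = 1431431; y_6 = 6·20305 + 1·120126 = 241956.
  From (x_6, y_6) = (1431431, 241956): x_7 = 6·1431431 + 35·1·241956 = 17057046; y_7 = 6·241956 + 1·1431431 = 2883167.
Step 3: Verify x_7² - 35·y_7² = 290942818246116 - 290942818246115 = 1 (should be 1). ✓

(x_1, y_1) = (6, 1); (x_7, y_7) = (17057046, 2883167).


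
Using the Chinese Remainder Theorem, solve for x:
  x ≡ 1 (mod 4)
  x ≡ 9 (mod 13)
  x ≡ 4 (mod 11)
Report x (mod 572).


Moduli 4, 13, 11 are pairwise coprime; by CRT there is a unique solution modulo M = 4 · 13 · 11 = 572.
Solve pairwise, accumulating the modulus:
  Start with x ≡ 1 (mod 4).
  Combine with x ≡ 9 (mod 13): since gcd(4, 13) = 1, we get a unique residue mod 52.
    Write x = 1 + 4·t and substitute into x ≡ 9 (mod 13): 4·t ≡ 9 − 1 = 8 (mod 13).
    The inverse of 4 mod 13 is 10 (since 4·10 = 40 = 3·13 + 1), so t ≡ 10·8 = 80 ≡ 2 (mod 13).
    Then x = 1 + 4·2 = 9, valid modulo lcm(4, 13) = 52: x ≡ 9 (mod 52).
  Combine with x ≡ 4 (mod 11): since gcd(52, 11) = 1, we get a unique residue mod 572.
    Write x = 9 + 52·t and substitute into x ≡ 4 (mod 11): 52·t ≡ 4 − 9 = -5 (mod 11).
    Reduce coefficients mod 11: 8·t ≡ 6 (mod 11).
    The inverse of 8 mod 11 is 7 (since 8·7 = 56 = 5·11 + 1), so t ≡ 7·6 = 42 ≡ 9 (mod 11).
    Then x = 9 + 52·9 = 477, valid modulo lcm(52, 11) = 572: x ≡ 477 (mod 572).
Verify: 477 mod 4 = 1 ✓, 477 mod 13 = 9 ✓, 477 mod 11 = 4 ✓.

x ≡ 477 (mod 572).


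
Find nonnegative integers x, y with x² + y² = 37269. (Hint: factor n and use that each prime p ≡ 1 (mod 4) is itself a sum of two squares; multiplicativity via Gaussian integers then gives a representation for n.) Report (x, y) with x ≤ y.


Step 1: Factor n = 37269 = 3^2 · 41 · 101.
Step 2: Check the mod-4 condition on each prime factor: 3 ≡ 3 (mod 4), exponent 2 (must be even); 41 ≡ 1 (mod 4), exponent 1; 101 ≡ 1 (mod 4), exponent 1.
All primes ≡ 3 (mod 4) appear to even exponent (or don't appear), so by the two-squares theorem n IS expressible as a sum of two squares.
Step 3: Build a representation. Group n = k² · m with k = 3 and m = 41 · 101 = 4141 (a product of primes ≡ 1 (mod 4)); a representation of m scales to one of n via (k·x)² + (k·y)² = k²(x² + y²). Each prime p ≡ 1 (mod 4) is itself a sum of two squares; find a² by testing p − a² for a perfect square:
  41: 41 − 1² = 40, 41 − 2² = 37, 41 − 3² = 32, 41 − 4² = 25 = 5² ⇒ 41 = 4² + 5².
  101: 101 − 1² = 100 = 10² ⇒ 101 = 1² + 10².
  Combine using the Brahmagupta–Fibonacci identity (a² + b²)(c² + d²) = (ac − bd)² + (ad + bc)² = (ac + bd)² + (ad − bc)²:
  41 · 101 = 4141: from (4² + 5²)(1² + 10²), take (4·1 − 5·10, 4·10 + 5·1) = (4 − 50, 40 + 5) = (-46, 45); dropping signs (only squares matter) gives (46, 45); check 46² + 45² = 2116 + 2025 = 4141 ✓.
  Scale by k = 3: (3·46, 3·45) = (138, 135).
Step 4: Order so x ≤ y and verify: 135² + 138² = 18225 + 19044 = 37269 = n. ✓

n = 37269 = 135² + 138² (one valid representation with x ≤ y).


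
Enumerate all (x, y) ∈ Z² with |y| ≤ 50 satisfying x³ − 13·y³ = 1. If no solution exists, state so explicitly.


The equation is x³ - 13y³ = 1. For fixed y, x³ = 13·y³ + 1, so a solution requires the RHS to be a perfect cube.
Strategy: iterate y from -50 to 50, compute RHS = 13·y³ + 1, and check whether it is a (positive or negative) perfect cube.
Check small values of y:
  y = 0: RHS = 1 = (1)³ ⇒ x = 1 works.
  y = 1: RHS = 14 is not a perfect cube.
  y = -1: RHS = -12 is not a perfect cube.
  y = 2: RHS = 105 is not a perfect cube.
  y = -2: RHS = -103 is not a perfect cube.
  y = 3: RHS = 352 is not a perfect cube.
  y = -3: RHS = -350 is not a perfect cube.
Continuing the search up to |y| = 50 finds no further solutions beyond those listed.
Collected solutions: (1, 0).

Solutions (with |y| ≤ 50): (1, 0).
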